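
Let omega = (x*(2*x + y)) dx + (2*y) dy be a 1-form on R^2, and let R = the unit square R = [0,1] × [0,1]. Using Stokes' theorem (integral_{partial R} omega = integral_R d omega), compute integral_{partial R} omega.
integral_(partial R) omega = -1/2

Stokes: integral_partial_R omega = integral_R d omega with d omega = (∂Q/∂x - ∂P/∂y) dx ∧ dy.
  ∂Q/∂x = 0
  ∂P/∂y = x
  integrand = ∂Q/∂x - ∂P/∂y = -x.
Integrating over R: integral_0^1 integral_0^1 (-x) dx dy = -1/2.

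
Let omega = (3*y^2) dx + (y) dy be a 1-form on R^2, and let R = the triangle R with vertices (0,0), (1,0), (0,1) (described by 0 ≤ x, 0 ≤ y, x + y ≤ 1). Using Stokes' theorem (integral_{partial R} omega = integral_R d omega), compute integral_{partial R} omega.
integral_(partial R) omega = -1

Stokes: integral_partial_R omega = integral_R d omega with d omega = (∂Q/∂x - ∂P/∂y) dx ∧ dy.
  ∂Q/∂x = 0
  ∂P/∂y = 6*y
  integrand = ∂Q/∂x - ∂P/∂y = -6*y.
Integrating over R: integral_0^1 integral_0^{1-x} (-6*y) dy dx = -1.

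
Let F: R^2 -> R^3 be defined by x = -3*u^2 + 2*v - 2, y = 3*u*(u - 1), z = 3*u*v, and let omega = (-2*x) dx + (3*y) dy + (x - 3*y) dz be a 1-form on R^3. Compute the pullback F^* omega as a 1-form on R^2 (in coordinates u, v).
F^* omega = (18*u^3 - 36*u^2*v - 81*u^2 + 51*u*v + 3*u + 6*v^2 - 6*v) du + (-36*u^3 + 39*u^2 + 6*u*v - 6*u - 8*v + 8) dv

Using F^*(f dg) = (f ∘ F) d(g ∘ F), substitute each coordinate x_i by F_i(u, v) in f_i, and replace dx_i by d F_i = (∂F_i/∂u) du + (∂F_i/∂v) dv.
  For the x component: f_1(F) = 6*u^2 - 4*v + 4; d F_1 = (-6*u) du + (2) dv
  For the y component: f_2(F) = 9*u*(u - 1); d F_2 = (6*u - 3) du + (0) dv
  For the z component: f_3(F) = -12*u^2 + 9*u + 2*v - 2; d F_3 = (3*v) du + (3*u) dv
Combining and collecting du, dv coefficients:
  coeff of du: 18*u^3 - 36*u^2*v - 81*u^2 + 51*u*v + 3*u + 6*v^2 - 6*v
  coeff of dv: -36*u^3 + 39*u^2 + 6*u*v - 6*u - 8*v + 8
F^* omega = (18*u^3 - 36*u^2*v - 81*u^2 + 51*u*v + 3*u + 6*v^2 - 6*v) du + (-36*u^3 + 39*u^2 + 6*u*v - 6*u - 8*v + 8) dv.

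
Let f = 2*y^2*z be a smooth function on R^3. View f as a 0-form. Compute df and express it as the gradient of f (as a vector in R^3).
df = (0) dx + (4*y*z) dy + (2*y^2) dz; grad f = (0, 4*y*z, 2*y^2)

For a 0-form f, d f = (∂f/∂x) dx + (∂f/∂y) dy + (∂f/∂z) dz. The components of the vector representation are exactly the entries of grad f in Cartesian coordinates:
  ∂f/∂x = 0
  ∂f/∂y = 4*y*z
  ∂f/∂z = 2*y^2.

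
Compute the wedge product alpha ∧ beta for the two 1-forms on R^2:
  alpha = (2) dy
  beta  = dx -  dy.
alpha ∧ beta = (-2) dx ∧ dy

Distribute the wedge, using dx_i ∧ dx_j = -dx_j ∧ dx_i and dx_i ∧ dx_i = 0. For each pair (i, j) with i < j, the coefficient of dx_i ∧ dx_j in alpha ∧ beta is (alpha_i * beta_j - alpha_j * beta_i). Collecting: alpha ∧ beta = (-2) dx ∧ dy.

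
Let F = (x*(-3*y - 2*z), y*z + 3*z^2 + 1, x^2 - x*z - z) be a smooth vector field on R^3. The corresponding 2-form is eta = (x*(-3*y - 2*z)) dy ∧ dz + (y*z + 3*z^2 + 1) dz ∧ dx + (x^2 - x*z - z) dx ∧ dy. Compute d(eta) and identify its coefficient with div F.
d(eta) = (-x - 3*y - z - 1) dx ∧ dy ∧ dz; div F = -x - 3*y - z - 1

For a 2-form in R^3 of the form above, applying d gives a 3-form with coefficient ∂P/∂x + ∂Q/∂y + ∂R/∂z:
  ∂P/∂x = -3*y - 2*z
  ∂Q/∂y = z
  ∂R/∂z = -x - 1
Sum = -x - 3*y - z - 1, which is exactly div F.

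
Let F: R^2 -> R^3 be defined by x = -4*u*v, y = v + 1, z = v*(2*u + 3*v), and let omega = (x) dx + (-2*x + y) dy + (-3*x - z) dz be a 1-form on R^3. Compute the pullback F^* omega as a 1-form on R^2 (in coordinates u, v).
F^* omega = (6*v^2*(6*u - v)) du + (36*u^2*v + 54*u*v^2 + 8*u*v - 18*v^3 + v + 1) dv

Using F^*(f dg) = (f ∘ F) d(g ∘ F), substitute each coordinate x_i by F_i(u, v) in f_i, and replace dx_i by d F_i = (∂F_i/∂u) du + (∂F_i/∂v) dv.
  For the x component: f_1(F) = -4*u*v; d F_1 = (-4*v) du + (-4*u) dv
  For the y component: f_2(F) = 8*u*v + v + 1; d F_2 = (0) du + (1) dv
  For the z component: f_3(F) = v*(10*u - 3*v); d F_3 = (2*v) du + (2*u + 6*v) dv
Combining and collecting du, dv coefficients:
  coeff of du: 6*v^2*(6*u - v)
  coeff of dv: 36*u^2*v + 54*u*v^2 + 8*u*v - 18*v^3 + v + 1
F^* omega = (6*v^2*(6*u - v)) du + (36*u^2*v + 54*u*v^2 + 8*u*v - 18*v^3 + v + 1) dv.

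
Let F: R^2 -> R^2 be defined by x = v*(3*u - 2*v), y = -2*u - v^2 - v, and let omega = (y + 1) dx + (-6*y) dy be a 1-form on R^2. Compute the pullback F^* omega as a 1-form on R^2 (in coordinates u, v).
F^* omega = (-6*u*v - 24*u - 3*v^3 - 15*v^2 - 9*v) du + (-6*u^2 - 3*u*v^2 - 19*u*v - 9*u - 8*v^3 - 14*v^2 - 10*v) dv

Using F^*(f dg) = (f ∘ F) d(g ∘ F), substitute each coordinate x_i by F_i(u, v) in f_i, and replace dx_i by d F_i = (∂F_i/∂u) du + (∂F_i/∂v) dv.
  For the x component: f_1(F) = -2*u - v^2 - v + 1; d F_1 = (3*v) du + (3*u - 4*v) dv
  For the y component: f_2(F) = 12*u + 6*v^2 + 6*v; d F_2 = (-2) du + (-2*v - 1) dv
Combining and collecting du, dv coefficients:
  coeff of du: -6*u*v - 24*u - 3*v^3 - 15*v^2 - 9*v
  coeff of dv: -6*u^2 - 3*u*v^2 - 19*u*v - 9*u - 8*v^3 - 14*v^2 - 10*v
F^* omega = (-6*u*v - 24*u - 3*v^3 - 15*v^2 - 9*v) du + (-6*u^2 - 3*u*v^2 - 19*u*v - 9*u - 8*v^3 - 14*v^2 - 10*v) dv.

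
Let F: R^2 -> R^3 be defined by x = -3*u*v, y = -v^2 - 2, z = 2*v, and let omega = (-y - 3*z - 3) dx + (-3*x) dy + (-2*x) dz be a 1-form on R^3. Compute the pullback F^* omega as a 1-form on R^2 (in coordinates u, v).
F^* omega = (3*v*(-v^2 + 6*v + 1)) du + (3*u*(-7*v^2 + 10*v + 1)) dv

Using F^*(f dg) = (f ∘ F) d(g ∘ F), substitute each coordinate x_i by F_i(u, v) in f_i, and replace dx_i by d F_i = (∂F_i/∂u) du + (∂F_i/∂v) dv.
  For the x component: f_1(F) = v^2 - 6*v - 1; d F_1 = (-3*v) du + (-3*u) dv
  For the y component: f_2(F) = 9*u*v; d F_2 = (0) du + (-2*v) dv
  For the z component: f_3(F) = 6*u*v; d F_3 = (0) du + (2) dv
Combining and collecting du, dv coefficients:
  coeff of du: 3*v*(-v^2 + 6*v + 1)
  coeff of dv: 3*u*(-7*v^2 + 10*v + 1)
F^* omega = (3*v*(-v^2 + 6*v + 1)) du + (3*u*(-7*v^2 + 10*v + 1)) dv.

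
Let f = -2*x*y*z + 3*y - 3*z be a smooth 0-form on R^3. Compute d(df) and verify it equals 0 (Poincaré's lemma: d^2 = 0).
d(df) = 0

Step 1: df = sum_i (∂f/∂x_i) dx_i = (-2*y*z) dx + (-2*x*z + 3) dy + (-2*x*y - 3) dz.
Step 2: Apply d again. Using the 1-form formula, the coefficient of dx ∧ dy in d(df) is ∂^2 f/∂x ∂y - ∂^2 f/∂y ∂x = (-2*z) - (-2*z) = 0 (equality of mixed partials for smooth f).
Similarly for dx ∧ dz and dy ∧ dz — all coefficients vanish. So d(df) = 0.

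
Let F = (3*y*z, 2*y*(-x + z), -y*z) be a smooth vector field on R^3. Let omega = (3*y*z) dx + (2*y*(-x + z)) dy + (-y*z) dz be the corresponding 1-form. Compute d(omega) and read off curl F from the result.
d(omega) = (-2*y - z) dy ∧ dz + (3*y) dz ∧ dx + (-2*y - 3*z) dx ∧ dy; curl F = (-2*y - z, 3*y, -2*y - 3*z)

d omega = sum_{i<j} (∂f_j/∂x_i - ∂f_i/∂x_j) dx_i ∧ dx_j. Under the identification (dy ∧ dz, dz ∧ dx, dx ∧ dy) ↔ (e_x, e_y, e_z), the coefficients are exactly the components of curl F. Compute:
  ∂R/∂y - ∂Q/∂z = (-z) - (2*y) = -2*y - z
  ∂P/∂z - ∂R/∂x = (3*y) - (0) = 3*y
  ∂Q/∂x - ∂P/∂y = (-2*y) - (3*z) = -2*y - 3*z.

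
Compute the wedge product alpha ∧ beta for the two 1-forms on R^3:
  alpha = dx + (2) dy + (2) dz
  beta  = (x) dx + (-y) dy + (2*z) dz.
alpha ∧ beta = (-2*x - y) dx ∧ dy + (-2*x + 2*z) dx ∧ dz + (2*y + 4*z) dy ∧ dz

Distribute the wedge, using dx_i ∧ dx_j = -dx_j ∧ dx_i and dx_i ∧ dx_i = 0. For each pair (i, j) with i < j, the coefficient of dx_i ∧ dx_j in alpha ∧ beta is (alpha_i * beta_j - alpha_j * beta_i). Collecting: alpha ∧ beta = (-2*x - y) dx ∧ dy + (-2*x + 2*z) dx ∧ dz + (2*y + 4*z) dy ∧ dz.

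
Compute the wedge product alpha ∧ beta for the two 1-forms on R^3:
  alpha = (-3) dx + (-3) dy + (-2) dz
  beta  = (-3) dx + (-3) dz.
alpha ∧ beta = (3) dx ∧ dz + (-9) dx ∧ dy + (9) dy ∧ dz

Distribute the wedge, using dx_i ∧ dx_j = -dx_j ∧ dx_i and dx_i ∧ dx_i = 0. For each pair (i, j) with i < j, the coefficient of dx_i ∧ dx_j in alpha ∧ beta is (alpha_i * beta_j - alpha_j * beta_i). Collecting: alpha ∧ beta = (3) dx ∧ dz + (-9) dx ∧ dy + (9) dy ∧ dz.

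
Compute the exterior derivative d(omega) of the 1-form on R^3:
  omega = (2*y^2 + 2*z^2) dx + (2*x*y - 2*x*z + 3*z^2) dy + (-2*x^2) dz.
d(omega) = (-2*y - 2*z) dx ∧ dy + (-4*x - 4*z) dx ∧ dz + (2*x - 6*z) dy ∧ dz

For a 1-form omega = sum_i f_i dx_i, the exterior derivative is
  d(omega) = sum_{i < j} (∂f_j/∂x_i - ∂f_i/∂x_j) dx_i ∧ dx_j.
  coefficient of dx ∧ dy: ∂f_2/∂x - ∂f_1/∂y = ∂(2*x*y - 2*x*z + 3*z^2)/∂x - ∂(2*y^2 + 2*z^2)/∂y = -2*y - 2*z
  coefficient of dx ∧ dz: ∂f_3/∂x - ∂f_1/∂z = ∂(-2*x^2)/∂x - ∂(2*y^2 + 2*z^2)/∂z = -4*x - 4*z
  coefficient of dy ∧ dz: ∂f_3/∂y - ∂f_2/∂z = ∂(-2*x^2)/∂y - ∂(2*x*y - 2*x*z + 3*z^2)/∂z = 2*x - 6*z
Assembling: d(omega) = (-2*y - 2*z) dx ∧ dy + (-4*x - 4*z) dx ∧ dz + (2*x - 6*z) dy ∧ dz.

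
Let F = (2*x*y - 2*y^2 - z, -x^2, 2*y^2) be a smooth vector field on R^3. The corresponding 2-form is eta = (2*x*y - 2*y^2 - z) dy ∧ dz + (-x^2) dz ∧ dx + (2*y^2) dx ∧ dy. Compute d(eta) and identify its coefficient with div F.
d(eta) = (2*y) dx ∧ dy ∧ dz; div F = 2*y

For a 2-form in R^3 of the form above, applying d gives a 3-form with coefficient ∂P/∂x + ∂Q/∂y + ∂R/∂z:
  ∂P/∂x = 2*y
  ∂Q/∂y = 0
  ∂R/∂z = 0
Sum = 2*y, which is exactly div F.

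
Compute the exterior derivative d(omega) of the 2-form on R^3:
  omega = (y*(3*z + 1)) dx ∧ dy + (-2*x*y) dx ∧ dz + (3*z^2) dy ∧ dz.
d(omega) = (2*x + 3*y) dx ∧ dy ∧ dz

For a 2-form omega = sum_{i<j} g_{ij} dx_i ∧ dx_j, the exterior derivative is
  d(omega) = sum_{i<j} d(g_{ij}) ∧ dx_i ∧ dx_j = sum_{i<j, k} (∂g_{ij}/∂x_k) dx_k ∧ dx_i ∧ dx_j.
Expand each term, using dx_k ∧ dx_i ∧ dx_j = sgn(permutation) dx_{(a)} ∧ dx_{(b)} ∧ dx_{(c)} with (a < b < c) sorted:
  d(y*(3*z + 1)) includes (∂/∂z)(y*(3*z + 1)) dz = (3*y) dz, which multiplied by dx ∧ dy gives (3*y) dx ∧ dy ∧ dz
  d(-2*x*y) includes (∂/∂y)(-2*x*y) dy = (-2*x) dy, which multiplied by dx ∧ dz gives (2*x) dx ∧ dy ∧ dz
Collecting like 3-forms: d(omega) = (2*x + 3*y) dx ∧ dy ∧ dz.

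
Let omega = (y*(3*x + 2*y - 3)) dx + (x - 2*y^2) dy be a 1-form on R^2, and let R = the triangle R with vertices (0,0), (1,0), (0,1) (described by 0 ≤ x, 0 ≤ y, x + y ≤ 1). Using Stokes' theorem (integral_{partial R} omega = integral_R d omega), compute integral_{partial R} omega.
integral_(partial R) omega = 5/6

Stokes: integral_partial_R omega = integral_R d omega with d omega = (∂Q/∂x - ∂P/∂y) dx ∧ dy.
  ∂Q/∂x = 1
  ∂P/∂y = 3*x + 4*y - 3
  integrand = ∂Q/∂x - ∂P/∂y = -3*x - 4*y + 4.
Integrating over R: integral_0^1 integral_0^{1-x} (-3*x - 4*y + 4) dy dx = 5/6.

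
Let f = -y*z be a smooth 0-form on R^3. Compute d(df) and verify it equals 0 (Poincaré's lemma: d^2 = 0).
d(df) = 0

Step 1: df = sum_i (∂f/∂x_i) dx_i = (0) dx + (-z) dy + (-y) dz.
Step 2: Apply d again. Using the 1-form formula, the coefficient of dx ∧ dy in d(df) is ∂^2 f/∂x ∂y - ∂^2 f/∂y ∂x = (0) - (0) = 0 (equality of mixed partials for smooth f).
Similarly for dx ∧ dz and dy ∧ dz — all coefficients vanish. So d(df) = 0.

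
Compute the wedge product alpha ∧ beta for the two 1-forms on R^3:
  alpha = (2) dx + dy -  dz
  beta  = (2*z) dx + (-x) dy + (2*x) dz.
alpha ∧ beta = (-2*x - 2*z) dx ∧ dy + (4*x + 2*z) dx ∧ dz + (x) dy ∧ dz

Distribute the wedge, using dx_i ∧ dx_j = -dx_j ∧ dx_i and dx_i ∧ dx_i = 0. For each pair (i, j) with i < j, the coefficient of dx_i ∧ dx_j in alpha ∧ beta is (alpha_i * beta_j - alpha_j * beta_i). Collecting: alpha ∧ beta = (-2*x - 2*z) dx ∧ dy + (4*x + 2*z) dx ∧ dz + (x) dy ∧ dz.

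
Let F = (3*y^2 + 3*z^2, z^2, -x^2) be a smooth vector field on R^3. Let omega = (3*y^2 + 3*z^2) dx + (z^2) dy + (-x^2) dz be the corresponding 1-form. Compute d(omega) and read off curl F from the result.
d(omega) = (-2*z) dy ∧ dz + (2*x + 6*z) dz ∧ dx + (-6*y) dx ∧ dy; curl F = (-2*z, 2*x + 6*z, -6*y)

d omega = sum_{i<j} (∂f_j/∂x_i - ∂f_i/∂x_j) dx_i ∧ dx_j. Under the identification (dy ∧ dz, dz ∧ dx, dx ∧ dy) ↔ (e_x, e_y, e_z), the coefficients are exactly the components of curl F. Compute:
  ∂R/∂y - ∂Q/∂z = (0) - (2*z) = -2*z
  ∂P/∂z - ∂R/∂x = (6*z) - (-2*x) = 2*x + 6*z
  ∂Q/∂x - ∂P/∂y = (0) - (6*y) = -6*y.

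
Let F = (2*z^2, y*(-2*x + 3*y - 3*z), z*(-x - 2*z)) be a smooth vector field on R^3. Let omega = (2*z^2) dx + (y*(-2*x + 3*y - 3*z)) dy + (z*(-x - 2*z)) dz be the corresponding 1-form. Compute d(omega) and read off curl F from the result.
d(omega) = (3*y) dy ∧ dz + (5*z) dz ∧ dx + (-2*y) dx ∧ dy; curl F = (3*y, 5*z, -2*y)

d omega = sum_{i<j} (∂f_j/∂x_i - ∂f_i/∂x_j) dx_i ∧ dx_j. Under the identification (dy ∧ dz, dz ∧ dx, dx ∧ dy) ↔ (e_x, e_y, e_z), the coefficients are exactly the components of curl F. Compute:
  ∂R/∂y - ∂Q/∂z = (0) - (-3*y) = 3*y
  ∂P/∂z - ∂R/∂x = (4*z) - (-z) = 5*z
  ∂Q/∂x - ∂P/∂y = (-2*y) - (0) = -2*y.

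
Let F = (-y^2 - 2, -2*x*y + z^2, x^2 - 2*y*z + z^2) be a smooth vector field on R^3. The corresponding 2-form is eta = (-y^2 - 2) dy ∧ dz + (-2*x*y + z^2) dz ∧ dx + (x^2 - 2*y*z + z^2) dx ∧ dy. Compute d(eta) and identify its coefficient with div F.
d(eta) = (-2*x - 2*y + 2*z) dx ∧ dy ∧ dz; div F = -2*x - 2*y + 2*z

For a 2-form in R^3 of the form above, applying d gives a 3-form with coefficient ∂P/∂x + ∂Q/∂y + ∂R/∂z:
  ∂P/∂x = 0
  ∂Q/∂y = -2*x
  ∂R/∂z = -2*y + 2*z
Sum = -2*x - 2*y + 2*z, which is exactly div F.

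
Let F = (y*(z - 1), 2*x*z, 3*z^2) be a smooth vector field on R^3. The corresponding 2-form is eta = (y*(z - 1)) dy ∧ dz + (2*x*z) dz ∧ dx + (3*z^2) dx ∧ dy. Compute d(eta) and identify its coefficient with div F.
d(eta) = (6*z) dx ∧ dy ∧ dz; div F = 6*z

For a 2-form in R^3 of the form above, applying d gives a 3-form with coefficient ∂P/∂x + ∂Q/∂y + ∂R/∂z:
  ∂P/∂x = 0
  ∂Q/∂y = 0
  ∂R/∂z = 6*z
Sum = 6*z, which is exactly div F.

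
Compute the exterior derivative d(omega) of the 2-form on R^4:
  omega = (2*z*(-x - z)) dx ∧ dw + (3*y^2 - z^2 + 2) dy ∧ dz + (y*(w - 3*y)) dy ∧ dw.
d(omega) = (2*x + 4*z) dx ∧ dz ∧ dw

For a 2-form omega = sum_{i<j} g_{ij} dx_i ∧ dx_j, the exterior derivative is
  d(omega) = sum_{i<j} d(g_{ij}) ∧ dx_i ∧ dx_j = sum_{i<j, k} (∂g_{ij}/∂x_k) dx_k ∧ dx_i ∧ dx_j.
Expand each term, using dx_k ∧ dx_i ∧ dx_j = sgn(permutation) dx_{(a)} ∧ dx_{(b)} ∧ dx_{(c)} with (a < b < c) sorted:
  d(2*z*(-x - z)) includes (∂/∂z)(2*z*(-x - z)) dz = (-2*x - 4*z) dz, which multiplied by dx ∧ dw gives (2*x + 4*z) dx ∧ dz ∧ dw
Collecting like 3-forms: d(omega) = (2*x + 4*z) dx ∧ dz ∧ dw.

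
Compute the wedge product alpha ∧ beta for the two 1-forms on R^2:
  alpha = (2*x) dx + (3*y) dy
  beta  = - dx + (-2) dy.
alpha ∧ beta = (-4*x + 3*y) dx ∧ dy

Distribute the wedge, using dx_i ∧ dx_j = -dx_j ∧ dx_i and dx_i ∧ dx_i = 0. For each pair (i, j) with i < j, the coefficient of dx_i ∧ dx_j in alpha ∧ beta is (alpha_i * beta_j - alpha_j * beta_i). Collecting: alpha ∧ beta = (-4*x + 3*y) dx ∧ dy.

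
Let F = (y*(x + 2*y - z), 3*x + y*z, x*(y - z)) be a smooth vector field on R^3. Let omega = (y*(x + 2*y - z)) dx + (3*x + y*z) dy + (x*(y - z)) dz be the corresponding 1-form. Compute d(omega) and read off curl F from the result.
d(omega) = (x - y) dy ∧ dz + (-2*y + z) dz ∧ dx + (-x - 4*y + z + 3) dx ∧ dy; curl F = (x - y, -2*y + z, -x - 4*y + z + 3)

d omega = sum_{i<j} (∂f_j/∂x_i - ∂f_i/∂x_j) dx_i ∧ dx_j. Under the identification (dy ∧ dz, dz ∧ dx, dx ∧ dy) ↔ (e_x, e_y, e_z), the coefficients are exactly the components of curl F. Compute:
  ∂R/∂y - ∂Q/∂z = (x) - (y) = x - y
  ∂P/∂z - ∂R/∂x = (-y) - (y - z) = -2*y + z
  ∂Q/∂x - ∂P/∂y = (3) - (x + 4*y - z) = -x - 4*y + z + 3.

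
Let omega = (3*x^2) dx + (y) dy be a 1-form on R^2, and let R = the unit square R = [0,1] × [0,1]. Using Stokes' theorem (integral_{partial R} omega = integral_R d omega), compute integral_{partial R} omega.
integral_(partial R) omega = 0

Stokes: integral_partial_R omega = integral_R d omega with d omega = (∂Q/∂x - ∂P/∂y) dx ∧ dy.
  ∂Q/∂x = 0
  ∂P/∂y = 0
  integrand = ∂Q/∂x - ∂P/∂y = 0.
Integrating over R: integral_0^1 integral_0^1 (0) dx dy = 0.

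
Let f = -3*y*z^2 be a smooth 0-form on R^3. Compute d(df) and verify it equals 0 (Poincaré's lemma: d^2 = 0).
d(df) = 0

Step 1: df = sum_i (∂f/∂x_i) dx_i = (0) dx + (-3*z^2) dy + (-6*y*z) dz.
Step 2: Apply d again. Using the 1-form formula, the coefficient of dx ∧ dy in d(df) is ∂^2 f/∂x ∂y - ∂^2 f/∂y ∂x = (0) - (0) = 0 (equality of mixed partials for smooth f).
Similarly for dx ∧ dz and dy ∧ dz — all coefficients vanish. So d(df) = 0.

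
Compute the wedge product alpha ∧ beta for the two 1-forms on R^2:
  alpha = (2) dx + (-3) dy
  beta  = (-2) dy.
alpha ∧ beta = (-4) dx ∧ dy

Distribute the wedge, using dx_i ∧ dx_j = -dx_j ∧ dx_i and dx_i ∧ dx_i = 0. For each pair (i, j) with i < j, the coefficient of dx_i ∧ dx_j in alpha ∧ beta is (alpha_i * beta_j - alpha_j * beta_i). Collecting: alpha ∧ beta = (-4) dx ∧ dy.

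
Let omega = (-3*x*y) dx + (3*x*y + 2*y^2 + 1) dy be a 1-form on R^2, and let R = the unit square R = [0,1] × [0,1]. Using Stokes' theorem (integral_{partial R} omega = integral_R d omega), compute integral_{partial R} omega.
integral_(partial R) omega = 3

Stokes: integral_partial_R omega = integral_R d omega with d omega = (∂Q/∂x - ∂P/∂y) dx ∧ dy.
  ∂Q/∂x = 3*y
  ∂P/∂y = -3*x
  integrand = ∂Q/∂x - ∂P/∂y = 3*x + 3*y.
Integrating over R: integral_0^1 integral_0^1 (3*x + 3*y) dx dy = 3.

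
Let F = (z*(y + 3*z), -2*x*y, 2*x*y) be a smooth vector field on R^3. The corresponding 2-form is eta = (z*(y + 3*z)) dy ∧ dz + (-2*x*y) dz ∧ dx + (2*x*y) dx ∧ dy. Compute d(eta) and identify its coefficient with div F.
d(eta) = (-2*x) dx ∧ dy ∧ dz; div F = -2*x

For a 2-form in R^3 of the form above, applying d gives a 3-form with coefficient ∂P/∂x + ∂Q/∂y + ∂R/∂z:
  ∂P/∂x = 0
  ∂Q/∂y = -2*x
  ∂R/∂z = 0
Sum = -2*x, which is exactly div F.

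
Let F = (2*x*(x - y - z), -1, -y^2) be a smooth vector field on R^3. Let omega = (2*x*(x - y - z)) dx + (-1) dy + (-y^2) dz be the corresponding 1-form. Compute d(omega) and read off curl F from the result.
d(omega) = (-2*y) dy ∧ dz + (-2*x) dz ∧ dx + (2*x) dx ∧ dy; curl F = (-2*y, -2*x, 2*x)

d omega = sum_{i<j} (∂f_j/∂x_i - ∂f_i/∂x_j) dx_i ∧ dx_j. Under the identification (dy ∧ dz, dz ∧ dx, dx ∧ dy) ↔ (e_x, e_y, e_z), the coefficients are exactly the components of curl F. Compute:
  ∂R/∂y - ∂Q/∂z = (-2*y) - (0) = -2*y
  ∂P/∂z - ∂R/∂x = (-2*x) - (0) = -2*x
  ∂Q/∂x - ∂P/∂y = (0) - (-2*x) = 2*x.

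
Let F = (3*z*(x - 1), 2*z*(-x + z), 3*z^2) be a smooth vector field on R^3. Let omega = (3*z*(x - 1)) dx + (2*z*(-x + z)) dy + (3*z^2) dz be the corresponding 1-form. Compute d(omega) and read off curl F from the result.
d(omega) = (2*x - 4*z) dy ∧ dz + (3*x - 3) dz ∧ dx + (-2*z) dx ∧ dy; curl F = (2*x - 4*z, 3*x - 3, -2*z)

d omega = sum_{i<j} (∂f_j/∂x_i - ∂f_i/∂x_j) dx_i ∧ dx_j. Under the identification (dy ∧ dz, dz ∧ dx, dx ∧ dy) ↔ (e_x, e_y, e_z), the coefficients are exactly the components of curl F. Compute:
  ∂R/∂y - ∂Q/∂z = (0) - (-2*x + 4*z) = 2*x - 4*z
  ∂P/∂z - ∂R/∂x = (3*x - 3) - (0) = 3*x - 3
  ∂Q/∂x - ∂P/∂y = (-2*z) - (0) = -2*z.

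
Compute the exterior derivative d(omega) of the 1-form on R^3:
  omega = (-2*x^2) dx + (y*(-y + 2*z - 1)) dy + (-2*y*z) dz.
d(omega) = (-2*y - 2*z) dy ∧ dz

For a 1-form omega = sum_i f_i dx_i, the exterior derivative is
  d(omega) = sum_{i < j} (∂f_j/∂x_i - ∂f_i/∂x_j) dx_i ∧ dx_j.
  coefficient of dy ∧ dz: ∂f_3/∂y - ∂f_2/∂z = ∂(-2*y*z)/∂y - ∂(y*(-y + 2*z - 1))/∂z = -2*y - 2*z
Assembling: d(omega) = (-2*y - 2*z) dy ∧ dz.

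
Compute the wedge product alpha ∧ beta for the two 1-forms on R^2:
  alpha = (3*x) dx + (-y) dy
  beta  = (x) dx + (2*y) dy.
alpha ∧ beta = (7*x*y) dx ∧ dy

Distribute the wedge, using dx_i ∧ dx_j = -dx_j ∧ dx_i and dx_i ∧ dx_i = 0. For each pair (i, j) with i < j, the coefficient of dx_i ∧ dx_j in alpha ∧ beta is (alpha_i * beta_j - alpha_j * beta_i). Collecting: alpha ∧ beta = (7*x*y) dx ∧ dy.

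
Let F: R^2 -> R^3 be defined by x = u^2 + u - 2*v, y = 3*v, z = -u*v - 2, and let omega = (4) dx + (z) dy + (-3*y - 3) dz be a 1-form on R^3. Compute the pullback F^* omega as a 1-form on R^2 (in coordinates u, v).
F^* omega = (8*u + 9*v^2 + 3*v + 4) du + (6*u*v + 3*u - 14) dv

Using F^*(f dg) = (f ∘ F) d(g ∘ F), substitute each coordinate x_i by F_i(u, v) in f_i, and replace dx_i by d F_i = (∂F_i/∂u) du + (∂F_i/∂v) dv.
  For the x component: f_1(F) = 4; d F_1 = (2*u + 1) du + (-2) dv
  For the y component: f_2(F) = -u*v - 2; d F_2 = (0) du + (3) dv
  For the z component: f_3(F) = -9*v - 3; d F_3 = (-v) du + (-u) dv
Combining and collecting du, dv coefficients:
  coeff of du: 8*u + 9*v^2 + 3*v + 4
  coeff of dv: 6*u*v + 3*u - 14
F^* omega = (8*u + 9*v^2 + 3*v + 4) du + (6*u*v + 3*u - 14) dv.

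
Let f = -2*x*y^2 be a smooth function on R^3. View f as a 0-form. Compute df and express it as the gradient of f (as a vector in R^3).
df = (-2*y^2) dx + (-4*x*y) dy + (0) dz; grad f = (-2*y^2, -4*x*y, 0)

For a 0-form f, d f = (∂f/∂x) dx + (∂f/∂y) dy + (∂f/∂z) dz. The components of the vector representation are exactly the entries of grad f in Cartesian coordinates:
  ∂f/∂x = -2*y^2
  ∂f/∂y = -4*x*y
  ∂f/∂z = 0.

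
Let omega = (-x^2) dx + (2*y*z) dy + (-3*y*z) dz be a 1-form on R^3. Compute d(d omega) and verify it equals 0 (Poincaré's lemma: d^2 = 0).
d(d omega) = 0

Step 1: d omega = sum_{i<j} (∂f_j/∂x_i - ∂f_i/∂x_j) dx_i ∧ dx_j:
  coeff of dx ∧ dy: 0
  coeff of dx ∧ dz: 0
  coeff of dy ∧ dz: -2*y - 3*z
Step 2: Apply d again to each 2-form coefficient. The only possible 3-form in R^3 is dx ∧ dy ∧ dz, with coefficient
  ∂(coeff of dy∧dz)/∂x - ∂(coeff of dx∧dz)/∂y + ∂(coeff of dx∧dy)/∂z
  = ∂/∂x (-2*y - 3*z) - ∂/∂y (0) + ∂/∂z (0).
Each of these terms simplifies to sums of mixed partials that cancel in pairs. The result is 0 (by equality of mixed partials for smooth functions — Schwarz / Clairaut).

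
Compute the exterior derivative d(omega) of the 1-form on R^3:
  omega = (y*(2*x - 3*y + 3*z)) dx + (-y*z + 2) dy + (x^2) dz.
d(omega) = (-2*x + 6*y - 3*z) dx ∧ dy + (2*x - 3*y) dx ∧ dz + (y) dy ∧ dz

For a 1-form omega = sum_i f_i dx_i, the exterior derivative is
  d(omega) = sum_{i < j} (∂f_j/∂x_i - ∂f_i/∂x_j) dx_i ∧ dx_j.
  coefficient of dx ∧ dy: ∂f_2/∂x - ∂f_1/∂y = ∂(-y*z + 2)/∂x - ∂(y*(2*x - 3*y + 3*z))/∂y = -2*x + 6*y - 3*z
  coefficient of dx ∧ dz: ∂f_3/∂x - ∂f_1/∂z = ∂(x^2)/∂x - ∂(y*(2*x - 3*y + 3*z))/∂z = 2*x - 3*y
  coefficient of dy ∧ dz: ∂f_3/∂y - ∂f_2/∂z = ∂(x^2)/∂y - ∂(-y*z + 2)/∂z = y
Assembling: d(omega) = (-2*x + 6*y - 3*z) dx ∧ dy + (2*x - 3*y) dx ∧ dz + (y) dy ∧ dz.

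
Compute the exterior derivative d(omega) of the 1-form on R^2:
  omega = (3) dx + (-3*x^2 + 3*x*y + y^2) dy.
d(omega) = (-6*x + 3*y) dx ∧ dy

For a 1-form omega = sum_i f_i dx_i, the exterior derivative is
  d(omega) = sum_{i < j} (∂f_j/∂x_i - ∂f_i/∂x_j) dx_i ∧ dx_j.
  coefficient of dx ∧ dy: ∂f_2/∂x - ∂f_1/∂y = ∂(-3*x^2 + 3*x*y + y^2)/∂x - ∂(3)/∂y = -6*x + 3*y
Assembling: d(omega) = (-6*x + 3*y) dx ∧ dy.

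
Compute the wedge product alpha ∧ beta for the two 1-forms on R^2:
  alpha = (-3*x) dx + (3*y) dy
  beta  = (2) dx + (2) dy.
alpha ∧ beta = (-6*x - 6*y) dx ∧ dy

Distribute the wedge, using dx_i ∧ dx_j = -dx_j ∧ dx_i and dx_i ∧ dx_i = 0. For each pair (i, j) with i < j, the coefficient of dx_i ∧ dx_j in alpha ∧ beta is (alpha_i * beta_j - alpha_j * beta_i). Collecting: alpha ∧ beta = (-6*x - 6*y) dx ∧ dy.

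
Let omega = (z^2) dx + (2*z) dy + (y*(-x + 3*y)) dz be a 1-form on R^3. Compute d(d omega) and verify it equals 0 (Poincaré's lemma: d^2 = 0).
d(d omega) = 0

Step 1: d omega = sum_{i<j} (∂f_j/∂x_i - ∂f_i/∂x_j) dx_i ∧ dx_j:
  coeff of dx ∧ dy: 0
  coeff of dx ∧ dz: -y - 2*z
  coeff of dy ∧ dz: -x + 6*y - 2
Step 2: Apply d again to each 2-form coefficient. The only possible 3-form in R^3 is dx ∧ dy ∧ dz, with coefficient
  ∂(coeff of dy∧dz)/∂x - ∂(coeff of dx∧dz)/∂y + ∂(coeff of dx∧dy)/∂z
  = ∂/∂x (-x + 6*y - 2) - ∂/∂y (-y - 2*z) + ∂/∂z (0).
Each of these terms simplifies to sums of mixed partials that cancel in pairs. The result is 0 (by equality of mixed partials for smooth functions — Schwarz / Clairaut).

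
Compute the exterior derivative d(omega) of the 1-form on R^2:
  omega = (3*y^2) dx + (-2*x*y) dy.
d(omega) = (-8*y) dx ∧ dy

For a 1-form omega = sum_i f_i dx_i, the exterior derivative is
  d(omega) = sum_{i < j} (∂f_j/∂x_i - ∂f_i/∂x_j) dx_i ∧ dx_j.
  coefficient of dx ∧ dy: ∂f_2/∂x - ∂f_1/∂y = ∂(-2*x*y)/∂x - ∂(3*y^2)/∂y = -8*y
Assembling: d(omega) = (-8*y) dx ∧ dy.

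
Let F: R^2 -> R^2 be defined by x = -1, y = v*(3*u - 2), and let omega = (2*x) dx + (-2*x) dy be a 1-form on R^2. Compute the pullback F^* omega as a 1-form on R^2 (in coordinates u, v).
F^* omega = (6*v) du + (6*u - 4) dv

Using F^*(f dg) = (f ∘ F) d(g ∘ F), substitute each coordinate x_i by F_i(u, v) in f_i, and replace dx_i by d F_i = (∂F_i/∂u) du + (∂F_i/∂v) dv.
  For the x component: f_1(F) = -2; d F_1 = (0) du + (0) dv
  For the y component: f_2(F) = 2; d F_2 = (3*v) du + (3*u - 2) dv
Combining and collecting du, dv coefficients:
  coeff of du: 6*v
  coeff of dv: 6*u - 4
F^* omega = (6*v) du + (6*u - 4) dv.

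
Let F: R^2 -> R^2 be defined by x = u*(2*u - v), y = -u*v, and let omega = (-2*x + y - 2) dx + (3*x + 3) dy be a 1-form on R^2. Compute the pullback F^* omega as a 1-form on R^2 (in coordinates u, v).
F^* omega = (-16*u^3 + 2*u^2*v + 2*u*v^2 - 8*u - v) du + (u*(-2*u^2 + 2*u*v - 1)) dv

Using F^*(f dg) = (f ∘ F) d(g ∘ F), substitute each coordinate x_i by F_i(u, v) in f_i, and replace dx_i by d F_i = (∂F_i/∂u) du + (∂F_i/∂v) dv.
  For the x component: f_1(F) = -4*u^2 + u*v - 2; d F_1 = (4*u - v) du + (-u) dv
  For the y component: f_2(F) = 6*u^2 - 3*u*v + 3; d F_2 = (-v) du + (-u) dv
Combining and collecting du, dv coefficients:
  coeff of du: -16*u^3 + 2*u^2*v + 2*u*v^2 - 8*u - v
  coeff of dv: u*(-2*u^2 + 2*u*v - 1)
F^* omega = (-16*u^3 + 2*u^2*v + 2*u*v^2 - 8*u - v) du + (u*(-2*u^2 + 2*u*v - 1)) dv.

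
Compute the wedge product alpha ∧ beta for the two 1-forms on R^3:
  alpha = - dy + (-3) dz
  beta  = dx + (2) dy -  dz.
alpha ∧ beta = (1) dx ∧ dy + (7) dy ∧ dz + (3) dx ∧ dz

Distribute the wedge, using dx_i ∧ dx_j = -dx_j ∧ dx_i and dx_i ∧ dx_i = 0. For each pair (i, j) with i < j, the coefficient of dx_i ∧ dx_j in alpha ∧ beta is (alpha_i * beta_j - alpha_j * beta_i). Collecting: alpha ∧ beta = (1) dx ∧ dy + (7) dy ∧ dz + (3) dx ∧ dz.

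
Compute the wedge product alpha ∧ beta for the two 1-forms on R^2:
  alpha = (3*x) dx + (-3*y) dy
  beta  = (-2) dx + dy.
alpha ∧ beta = (3*x - 6*y) dx ∧ dy

Distribute the wedge, using dx_i ∧ dx_j = -dx_j ∧ dx_i and dx_i ∧ dx_i = 0. For each pair (i, j) with i < j, the coefficient of dx_i ∧ dx_j in alpha ∧ beta is (alpha_i * beta_j - alpha_j * beta_i). Collecting: alpha ∧ beta = (3*x - 6*y) dx ∧ dy.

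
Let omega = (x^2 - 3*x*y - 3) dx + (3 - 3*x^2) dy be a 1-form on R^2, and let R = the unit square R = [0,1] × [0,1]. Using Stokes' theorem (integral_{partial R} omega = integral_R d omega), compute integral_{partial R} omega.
integral_(partial R) omega = -3/2

Stokes: integral_partial_R omega = integral_R d omega with d omega = (∂Q/∂x - ∂P/∂y) dx ∧ dy.
  ∂Q/∂x = -6*x
  ∂P/∂y = -3*x
  integrand = ∂Q/∂x - ∂P/∂y = -3*x.
Integrating over R: integral_0^1 integral_0^1 (-3*x) dx dy = -3/2.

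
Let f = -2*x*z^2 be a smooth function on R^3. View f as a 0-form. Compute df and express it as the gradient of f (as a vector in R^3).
df = (-2*z^2) dx + (0) dy + (-4*x*z) dz; grad f = (-2*z^2, 0, -4*x*z)

For a 0-form f, d f = (∂f/∂x) dx + (∂f/∂y) dy + (∂f/∂z) dz. The components of the vector representation are exactly the entries of grad f in Cartesian coordinates:
  ∂f/∂x = -2*z^2
  ∂f/∂y = 0
  ∂f/∂z = -4*x*z.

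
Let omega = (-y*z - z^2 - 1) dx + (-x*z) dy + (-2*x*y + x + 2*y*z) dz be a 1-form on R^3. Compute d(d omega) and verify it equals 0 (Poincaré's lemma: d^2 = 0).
d(d omega) = 0

Step 1: d omega = sum_{i<j} (∂f_j/∂x_i - ∂f_i/∂x_j) dx_i ∧ dx_j:
  coeff of dx ∧ dy: 0
  coeff of dx ∧ dz: -y + 2*z + 1
  coeff of dy ∧ dz: -x + 2*z
Step 2: Apply d again to each 2-form coefficient. The only possible 3-form in R^3 is dx ∧ dy ∧ dz, with coefficient
  ∂(coeff of dy∧dz)/∂x - ∂(coeff of dx∧dz)/∂y + ∂(coeff of dx∧dy)/∂z
  = ∂/∂x (-x + 2*z) - ∂/∂y (-y + 2*z + 1) + ∂/∂z (0).
Each of these terms simplifies to sums of mixed partials that cancel in pairs. The result is 0 (by equality of mixed partials for smooth functions — Schwarz / Clairaut).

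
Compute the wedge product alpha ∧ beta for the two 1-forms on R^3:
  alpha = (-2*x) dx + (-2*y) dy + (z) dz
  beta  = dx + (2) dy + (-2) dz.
alpha ∧ beta = (-4*x + 2*y) dx ∧ dy + (4*x - z) dx ∧ dz + (4*y - 2*z) dy ∧ dz

Distribute the wedge, using dx_i ∧ dx_j = -dx_j ∧ dx_i and dx_i ∧ dx_i = 0. For each pair (i, j) with i < j, the coefficient of dx_i ∧ dx_j in alpha ∧ beta is (alpha_i * beta_j - alpha_j * beta_i). Collecting: alpha ∧ beta = (-4*x + 2*y) dx ∧ dy + (4*x - z) dx ∧ dz + (4*y - 2*z) dy ∧ dz.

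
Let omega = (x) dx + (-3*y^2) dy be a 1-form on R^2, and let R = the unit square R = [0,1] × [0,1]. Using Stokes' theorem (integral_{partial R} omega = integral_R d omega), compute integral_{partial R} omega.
integral_(partial R) omega = 0

Stokes: integral_partial_R omega = integral_R d omega with d omega = (∂Q/∂x - ∂P/∂y) dx ∧ dy.
  ∂Q/∂x = 0
  ∂P/∂y = 0
  integrand = ∂Q/∂x - ∂P/∂y = 0.
Integrating over R: integral_0^1 integral_0^1 (0) dx dy = 0.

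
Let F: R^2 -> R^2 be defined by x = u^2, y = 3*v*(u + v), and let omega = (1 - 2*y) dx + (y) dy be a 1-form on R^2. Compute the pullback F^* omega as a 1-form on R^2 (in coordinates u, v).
F^* omega = (-12*u^2*v - 3*u*v^2 + 2*u + 9*v^3) du + (9*v*(u^2 + 3*u*v + 2*v^2)) dv

Using F^*(f dg) = (f ∘ F) d(g ∘ F), substitute each coordinate x_i by F_i(u, v) in f_i, and replace dx_i by d F_i = (∂F_i/∂u) du + (∂F_i/∂v) dv.
  For the x component: f_1(F) = -6*u*v - 6*v^2 + 1; d F_1 = (2*u) du + (0) dv
  For the y component: f_2(F) = 3*v*(u + v); d F_2 = (3*v) du + (3*u + 6*v) dv
Combining and collecting du, dv coefficients:
  coeff of du: -12*u^2*v - 3*u*v^2 + 2*u + 9*v^3
  coeff of dv: 9*v*(u^2 + 3*u*v + 2*v^2)
F^* omega = (-12*u^2*v - 3*u*v^2 + 2*u + 9*v^3) du + (9*v*(u^2 + 3*u*v + 2*v^2)) dv.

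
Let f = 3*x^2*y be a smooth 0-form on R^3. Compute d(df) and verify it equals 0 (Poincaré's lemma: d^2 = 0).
d(df) = 0

Step 1: df = sum_i (∂f/∂x_i) dx_i = (6*x*y) dx + (3*x^2) dy + (0) dz.
Step 2: Apply d again. Using the 1-form formula, the coefficient of dx ∧ dy in d(df) is ∂^2 f/∂x ∂y - ∂^2 f/∂y ∂x = (6*x) - (6*x) = 0 (equality of mixed partials for smooth f).
Similarly for dx ∧ dz and dy ∧ dz — all coefficients vanish. So d(df) = 0.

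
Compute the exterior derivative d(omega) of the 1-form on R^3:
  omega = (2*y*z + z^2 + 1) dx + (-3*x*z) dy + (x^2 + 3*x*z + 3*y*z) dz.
d(omega) = (-5*z) dx ∧ dy + (2*x - 2*y + z) dx ∧ dz + (3*x + 3*z) dy ∧ dz

For a 1-form omega = sum_i f_i dx_i, the exterior derivative is
  d(omega) = sum_{i < j} (∂f_j/∂x_i - ∂f_i/∂x_j) dx_i ∧ dx_j.
  coefficient of dx ∧ dy: ∂f_2/∂x - ∂f_1/∂y = ∂(-3*x*z)/∂x - ∂(2*y*z + z^2 + 1)/∂y = -5*z
  coefficient of dx ∧ dz: ∂f_3/∂x - ∂f_1/∂z = ∂(x^2 + 3*x*z + 3*y*z)/∂x - ∂(2*y*z + z^2 + 1)/∂z = 2*x - 2*y + z
  coefficient of dy ∧ dz: ∂f_3/∂y - ∂f_2/∂z = ∂(x^2 + 3*x*z + 3*y*z)/∂y - ∂(-3*x*z)/∂z = 3*x + 3*z
Assembling: d(omega) = (-5*z) dx ∧ dy + (2*x - 2*y + z) dx ∧ dz + (3*x + 3*z) dy ∧ dz.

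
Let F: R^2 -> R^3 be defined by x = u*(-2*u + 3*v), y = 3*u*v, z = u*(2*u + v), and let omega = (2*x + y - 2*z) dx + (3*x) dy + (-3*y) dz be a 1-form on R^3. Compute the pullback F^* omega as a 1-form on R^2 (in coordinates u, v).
F^* omega = (u*(32*u^2 - 106*u*v + 39*v^2)) du + (u^2*(-42*u + 39*v)) dv

Using F^*(f dg) = (f ∘ F) d(g ∘ F), substitute each coordinate x_i by F_i(u, v) in f_i, and replace dx_i by d F_i = (∂F_i/∂u) du + (∂F_i/∂v) dv.
  For the x component: f_1(F) = u*(-8*u + 7*v); d F_1 = (-4*u + 3*v) du + (3*u) dv
  For the y component: f_2(F) = 3*u*(-2*u + 3*v); d F_2 = (3*v) du + (3*u) dv
  For the z component: f_3(F) = -9*u*v; d F_3 = (4*u + v) du + (u) dv
Combining and collecting du, dv coefficients:
  coeff of du: u*(32*u^2 - 106*u*v + 39*v^2)
  coeff of dv: u^2*(-42*u + 39*v)
F^* omega = (u*(32*u^2 - 106*u*v + 39*v^2)) du + (u^2*(-42*u + 39*v)) dv.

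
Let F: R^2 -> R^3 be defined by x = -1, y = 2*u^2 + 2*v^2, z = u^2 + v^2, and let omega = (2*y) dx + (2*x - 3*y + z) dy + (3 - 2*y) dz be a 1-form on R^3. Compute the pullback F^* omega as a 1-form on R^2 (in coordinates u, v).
F^* omega = (2*u*(-14*u^2 - 14*v^2 - 1)) du + (2*v*(-14*u^2 - 14*v^2 - 1)) dv

Using F^*(f dg) = (f ∘ F) d(g ∘ F), substitute each coordinate x_i by F_i(u, v) in f_i, and replace dx_i by d F_i = (∂F_i/∂u) du + (∂F_i/∂v) dv.
  For the x component: f_1(F) = 4*u^2 + 4*v^2; d F_1 = (0) du + (0) dv
  For the y component: f_2(F) = -5*u^2 - 5*v^2 - 2; d F_2 = (4*u) du + (4*v) dv
  For the z component: f_3(F) = -4*u^2 - 4*v^2 + 3; d F_3 = (2*u) du + (2*v) dv
Combining and collecting du, dv coefficients:
  coeff of du: 2*u*(-14*u^2 - 14*v^2 - 1)
  coeff of dv: 2*v*(-14*u^2 - 14*v^2 - 1)
F^* omega = (2*u*(-14*u^2 - 14*v^2 - 1)) du + (2*v*(-14*u^2 - 14*v^2 - 1)) dv.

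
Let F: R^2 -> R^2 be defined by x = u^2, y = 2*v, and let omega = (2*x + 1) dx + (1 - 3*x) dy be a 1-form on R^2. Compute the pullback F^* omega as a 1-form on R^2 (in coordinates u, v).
F^* omega = (4*u^3 + 2*u) du + (2 - 6*u^2) dv

Using F^*(f dg) = (f ∘ F) d(g ∘ F), substitute each coordinate x_i by F_i(u, v) in f_i, and replace dx_i by d F_i = (∂F_i/∂u) du + (∂F_i/∂v) dv.
  For the x component: f_1(F) = 2*u^2 + 1; d F_1 = (2*u) du + (0) dv
  For the y component: f_2(F) = 1 - 3*u^2; d F_2 = (0) du + (2) dv
Combining and collecting du, dv coefficients:
  coeff of du: 4*u^3 + 2*u
  coeff of dv: 2 - 6*u^2
F^* omega = (4*u^3 + 2*u) du + (2 - 6*u^2) dv.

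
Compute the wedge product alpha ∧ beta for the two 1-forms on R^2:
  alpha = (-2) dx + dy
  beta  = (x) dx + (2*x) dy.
alpha ∧ beta = (-5*x) dx ∧ dy

Distribute the wedge, using dx_i ∧ dx_j = -dx_j ∧ dx_i and dx_i ∧ dx_i = 0. For each pair (i, j) with i < j, the coefficient of dx_i ∧ dx_j in alpha ∧ beta is (alpha_i * beta_j - alpha_j * beta_i). Collecting: alpha ∧ beta = (-5*x) dx ∧ dy.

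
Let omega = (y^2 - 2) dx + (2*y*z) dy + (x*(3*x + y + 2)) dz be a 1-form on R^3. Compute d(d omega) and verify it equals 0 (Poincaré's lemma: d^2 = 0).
d(d omega) = 0

Step 1: d omega = sum_{i<j} (∂f_j/∂x_i - ∂f_i/∂x_j) dx_i ∧ dx_j:
  coeff of dx ∧ dy: -2*y
  coeff of dx ∧ dz: 6*x + y + 2
  coeff of dy ∧ dz: x - 2*y
Step 2: Apply d again to each 2-form coefficient. The only possible 3-form in R^3 is dx ∧ dy ∧ dz, with coefficient
  ∂(coeff of dy∧dz)/∂x - ∂(coeff of dx∧dz)/∂y + ∂(coeff of dx∧dy)/∂z
  = ∂/∂x (x - 2*y) - ∂/∂y (6*x + y + 2) + ∂/∂z (-2*y).
Each of these terms simplifies to sums of mixed partials that cancel in pairs. The result is 0 (by equality of mixed partials for smooth functions — Schwarz / Clairaut).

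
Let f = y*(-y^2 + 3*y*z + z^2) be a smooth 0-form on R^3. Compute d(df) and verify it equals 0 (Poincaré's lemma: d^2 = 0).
d(df) = 0

Step 1: df = sum_i (∂f/∂x_i) dx_i = (0) dx + (-3*y^2 + 6*y*z + z^2) dy + (y*(3*y + 2*z)) dz.
Step 2: Apply d again. Using the 1-form formula, the coefficient of dx ∧ dy in d(df) is ∂^2 f/∂x ∂y - ∂^2 f/∂y ∂x = (0) - (0) = 0 (equality of mixed partials for smooth f).
Similarly for dx ∧ dz and dy ∧ dz — all coefficients vanish. So d(df) = 0.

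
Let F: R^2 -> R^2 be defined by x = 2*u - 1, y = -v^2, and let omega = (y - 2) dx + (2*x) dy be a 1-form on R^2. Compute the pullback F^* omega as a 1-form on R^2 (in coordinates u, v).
F^* omega = (-2*v^2 - 4) du + (4*v*(1 - 2*u)) dv

Using F^*(f dg) = (f ∘ F) d(g ∘ F), substitute each coordinate x_i by F_i(u, v) in f_i, and replace dx_i by d F_i = (∂F_i/∂u) du + (∂F_i/∂v) dv.
  For the x component: f_1(F) = -v^2 - 2; d F_1 = (2) du + (0) dv
  For the y component: f_2(F) = 4*u - 2; d F_2 = (0) du + (-2*v) dv
Combining and collecting du, dv coefficients:
  coeff of du: -2*v^2 - 4
  coeff of dv: 4*v*(1 - 2*u)
F^* omega = (-2*v^2 - 4) du + (4*v*(1 - 2*u)) dv.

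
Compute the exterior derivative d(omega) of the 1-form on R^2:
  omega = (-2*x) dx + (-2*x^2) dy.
d(omega) = (-4*x) dx ∧ dy

For a 1-form omega = sum_i f_i dx_i, the exterior derivative is
  d(omega) = sum_{i < j} (∂f_j/∂x_i - ∂f_i/∂x_j) dx_i ∧ dx_j.
  coefficient of dx ∧ dy: ∂f_2/∂x - ∂f_1/∂y = ∂(-2*x^2)/∂x - ∂(-2*x)/∂y = -4*x
Assembling: d(omega) = (-4*x) dx ∧ dy.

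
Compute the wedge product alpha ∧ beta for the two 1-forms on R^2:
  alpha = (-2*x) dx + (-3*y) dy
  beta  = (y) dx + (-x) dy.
alpha ∧ beta = (2*x^2 + 3*y^2) dx ∧ dy

Distribute the wedge, using dx_i ∧ dx_j = -dx_j ∧ dx_i and dx_i ∧ dx_i = 0. For each pair (i, j) with i < j, the coefficient of dx_i ∧ dx_j in alpha ∧ beta is (alpha_i * beta_j - alpha_j * beta_i). Collecting: alpha ∧ beta = (2*x^2 + 3*y^2) dx ∧ dy.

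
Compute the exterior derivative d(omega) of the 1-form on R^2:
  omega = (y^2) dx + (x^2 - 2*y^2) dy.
d(omega) = (2*x - 2*y) dx ∧ dy

For a 1-form omega = sum_i f_i dx_i, the exterior derivative is
  d(omega) = sum_{i < j} (∂f_j/∂x_i - ∂f_i/∂x_j) dx_i ∧ dx_j.
  coefficient of dx ∧ dy: ∂f_2/∂x - ∂f_1/∂y = ∂(x^2 - 2*y^2)/∂x - ∂(y^2)/∂y = 2*x - 2*y
Assembling: d(omega) = (2*x - 2*y) dx ∧ dy.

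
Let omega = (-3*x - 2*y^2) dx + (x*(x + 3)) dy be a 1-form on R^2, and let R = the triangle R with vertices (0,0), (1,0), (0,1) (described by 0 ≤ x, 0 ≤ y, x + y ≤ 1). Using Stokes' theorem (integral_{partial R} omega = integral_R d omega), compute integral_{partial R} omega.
integral_(partial R) omega = 5/2

Stokes: integral_partial_R omega = integral_R d omega with d omega = (∂Q/∂x - ∂P/∂y) dx ∧ dy.
  ∂Q/∂x = 2*x + 3
  ∂P/∂y = -4*y
  integrand = ∂Q/∂x - ∂P/∂y = 2*x + 4*y + 3.
Integrating over R: integral_0^1 integral_0^{1-x} (2*x + 4*y + 3) dy dx = 5/2.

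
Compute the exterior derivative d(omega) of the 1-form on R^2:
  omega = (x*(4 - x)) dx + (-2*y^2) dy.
d(omega) = 0

For a 1-form omega = sum_i f_i dx_i, the exterior derivative is
  d(omega) = sum_{i < j} (∂f_j/∂x_i - ∂f_i/∂x_j) dx_i ∧ dx_j.

Assembling: d(omega) = 0.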